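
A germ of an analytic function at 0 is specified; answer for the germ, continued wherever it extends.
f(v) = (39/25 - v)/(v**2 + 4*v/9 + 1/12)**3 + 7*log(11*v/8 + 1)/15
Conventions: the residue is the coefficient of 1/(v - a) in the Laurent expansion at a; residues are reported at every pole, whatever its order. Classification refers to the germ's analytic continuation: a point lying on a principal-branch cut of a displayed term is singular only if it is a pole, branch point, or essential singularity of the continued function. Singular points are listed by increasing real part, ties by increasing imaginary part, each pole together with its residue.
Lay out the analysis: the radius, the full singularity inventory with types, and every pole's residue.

Radius of convergence at 0: (1/6)*sqrt(3).
At -8/11: a logarithmic branch point.
At (-2/9) - ((1/18)*sqrt(11))*i: a pole of order 3; residue ((15785766/33275)*sqrt(11))*i.
At (-2/9) + ((1/18)*sqrt(11))*i: a pole of order 3; residue -((15785766/33275)*sqrt(11))*i.

Denominator factor (v**2 + 4*v/9 + 1/12)^3: discriminant -11/81, complex-conjugate roots (-2/9) + ((1/18)*sqrt(11))*i and (-2/9) - ((1/18)*sqrt(11))*i; poles of order 3, moduli (1/6)*sqrt(3) and (1/6)*sqrt(3).
Branch term (7/15)*log(1 - v/(-8/11)): its argument vanishes at v = -8/11, a logarithmic branch point, modulus 8/11.
The radius of convergence is the smallest modulus among the singular points: (1/6)*sqrt(3).
The branch term is analytic at (-2/9) - ((1/18)*sqrt(11))*i and contributes nothing to the residue; only the rational part matters.
The factor v**2 + 4*v/9 + 1/12 splits as (v - a)(v - a') with a = (-2/9) - ((1/18)*sqrt(11))*i, a' = (-2/9) + ((1/18)*sqrt(11))*i. At the order-3 pole a set g(v) = (v - a)^3*(rational part) = [39/25 - v] / (v - a')^3.
Order-3 pole: residue = g''(a)/2; g''((-2/9) - ((1/18)*sqrt(11))*i) = ((31571532/33275)*sqrt(11))*i, so the residue is ((15785766/33275)*sqrt(11))*i.
The branch term is analytic at (-2/9) + ((1/18)*sqrt(11))*i and contributes nothing to the residue; only the rational part matters.
The factor v**2 + 4*v/9 + 1/12 splits as (v - a)(v - a') with a = (-2/9) + ((1/18)*sqrt(11))*i, a' = (-2/9) - ((1/18)*sqrt(11))*i. At the order-3 pole a set g(v) = (v - a)^3*(rational part) = [39/25 - v] / (v - a')^3.
Order-3 pole: residue = g''(a)/2; g''((-2/9) + ((1/18)*sqrt(11))*i) = -((31571532/33275)*sqrt(11))*i, so the residue is -((15785766/33275)*sqrt(11))*i.
List the singular points by increasing real part (a conjugate pair: the negative imaginary part first).


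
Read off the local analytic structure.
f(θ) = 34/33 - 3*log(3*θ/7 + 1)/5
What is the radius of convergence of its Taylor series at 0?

Branch term (-3/5)*log(1 - θ/(-7/3)): its argument vanishes at θ = -7/3, a logarithmic branch point, modulus 7/3.
The radius of convergence is the smallest modulus among the singular points: 7/3.

The radius of convergence is 7/3.


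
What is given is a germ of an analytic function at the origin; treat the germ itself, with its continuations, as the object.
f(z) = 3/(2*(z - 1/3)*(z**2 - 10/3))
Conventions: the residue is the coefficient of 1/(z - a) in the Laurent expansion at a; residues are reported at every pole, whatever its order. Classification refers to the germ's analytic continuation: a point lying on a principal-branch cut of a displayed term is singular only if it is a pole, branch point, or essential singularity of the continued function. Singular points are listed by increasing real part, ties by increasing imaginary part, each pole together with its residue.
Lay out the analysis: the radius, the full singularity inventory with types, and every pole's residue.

Denominator factor (z - 1/3): pole of order 1 at 1/3, modulus 1/3.
Denominator factor (z**2 - 10/3): discriminant 40/3, real irrational roots (1/3)*sqrt(30) and -(1/3)*sqrt(30); poles of order 1, moduli (1/3)*sqrt(30) and (1/3)*sqrt(30).
The radius of convergence is the smallest modulus among the singular points: 1/3.
The factor z**2 - 10/3 splits as (z - a)(z - a') with a = -(1/3)*sqrt(30), a' = (1/3)*sqrt(30). At the order-1 pole a set g(z) = (z - a)*f(z) = [3/(2*(z - 1/3))] / (z - a').
Simple pole: residue = g(a) at a = -(1/3)*sqrt(30), which is 27/116 - (9/1160)*sqrt(30).
At the order-1 pole 1/3 set g(z) = (z - (1/3))*f(z) = 3/(2*(z**2 - 10/3)).
Simple pole: residue = g(a) at a = 1/3, which is -27/58.
The factor z**2 - 10/3 splits as (z - a)(z - a') with a = (1/3)*sqrt(30), a' = -(1/3)*sqrt(30). At the order-1 pole a set g(z) = (z - a)*f(z) = [3/(2*(z - 1/3))] / (z - a').
Simple pole: residue = g(a) at a = (1/3)*sqrt(30), which is 27/116 + (9/1160)*sqrt(30).
List the singular points by increasing real part (a conjugate pair: the negative imaginary part first).

Radius of convergence at 0: 1/3.
At -(1/3)*sqrt(30): a pole of order 1; residue 27/116 - (9/1160)*sqrt(30).
At 1/3: a pole of order 1; residue -27/58.
At (1/3)*sqrt(30): a pole of order 1; residue 27/116 + (9/1160)*sqrt(30).


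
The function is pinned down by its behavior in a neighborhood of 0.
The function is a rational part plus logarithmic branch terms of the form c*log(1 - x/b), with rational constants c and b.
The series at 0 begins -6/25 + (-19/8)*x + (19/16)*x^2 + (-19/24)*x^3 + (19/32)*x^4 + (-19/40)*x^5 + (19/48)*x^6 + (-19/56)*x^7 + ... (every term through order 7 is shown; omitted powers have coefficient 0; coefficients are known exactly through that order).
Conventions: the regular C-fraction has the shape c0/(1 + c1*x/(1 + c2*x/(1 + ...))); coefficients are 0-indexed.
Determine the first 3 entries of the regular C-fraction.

Taylor coefficients (read off): a_0 = -6/25, a_1 = -19/8, a_2 = 19/16.
c0 = a_0 = -6/25. Peel one level at a time: if S = 1 + c*x/S' with S'(0) = 1, then c is the x-coefficient of S and S' = c*x/(S - 1).
S_1 = c0/f = 1 + (-475/48)*x + (237025/2304)*x^2 + ...; c1 = -475/48.
S_2 = c1*x/(S_1 - 1) = 1 + (499/48)*x + ...; c2 = 499/48.

The regular C-fraction coefficients are [-6/25, -475/48, 499/48].


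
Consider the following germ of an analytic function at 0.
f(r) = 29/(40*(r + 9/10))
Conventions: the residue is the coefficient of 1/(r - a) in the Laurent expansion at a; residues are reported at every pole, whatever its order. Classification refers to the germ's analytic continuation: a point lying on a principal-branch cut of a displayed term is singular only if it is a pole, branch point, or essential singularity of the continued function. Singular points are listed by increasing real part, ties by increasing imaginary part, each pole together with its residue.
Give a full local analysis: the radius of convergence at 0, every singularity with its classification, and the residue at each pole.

Radius of convergence at 0: 9/10.
At -9/10: a pole of order 1; residue 29/40.

Denominator factor (r + 9/10): pole of order 1 at -9/10, modulus 9/10.
The radius of convergence is the smallest modulus among the singular points: 9/10.
At the order-1 pole -9/10 set g(r) = (r - (-9/10))*f(r) = 29/40.
Simple pole: residue = g(a) at a = -9/10, which is 29/40.


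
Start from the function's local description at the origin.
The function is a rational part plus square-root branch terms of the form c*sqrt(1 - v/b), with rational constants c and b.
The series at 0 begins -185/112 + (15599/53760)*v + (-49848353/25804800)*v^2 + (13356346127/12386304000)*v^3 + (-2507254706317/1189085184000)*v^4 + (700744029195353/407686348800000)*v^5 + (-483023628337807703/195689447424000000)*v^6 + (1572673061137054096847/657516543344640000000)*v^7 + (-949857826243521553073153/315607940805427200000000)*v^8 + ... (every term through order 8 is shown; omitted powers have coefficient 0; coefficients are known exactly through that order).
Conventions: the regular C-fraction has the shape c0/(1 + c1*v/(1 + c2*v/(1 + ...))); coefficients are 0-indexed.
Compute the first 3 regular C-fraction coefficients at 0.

The regular C-fraction coefficients are [-185/112, 15599/88800, 374109021/57716300].

Taylor coefficients (read off): a_0 = -185/112, a_1 = 15599/53760, a_2 = -49848353/25804800.
c0 = a_0 = -185/112. Peel one level at a time: if S = 1 + c*v/S' with S'(0) = 1, then c is the v-coefficient of S and S' = c*v/(S - 1).
S_1 = c0/f = 1 + (15599/88800)*v + (-124703007/109520000)*v^2 + ...; c1 = 15599/88800.
S_2 = c1*v/(S_1 - 1) = 1 + (374109021/57716300)*v + ...; c2 = 374109021/57716300.


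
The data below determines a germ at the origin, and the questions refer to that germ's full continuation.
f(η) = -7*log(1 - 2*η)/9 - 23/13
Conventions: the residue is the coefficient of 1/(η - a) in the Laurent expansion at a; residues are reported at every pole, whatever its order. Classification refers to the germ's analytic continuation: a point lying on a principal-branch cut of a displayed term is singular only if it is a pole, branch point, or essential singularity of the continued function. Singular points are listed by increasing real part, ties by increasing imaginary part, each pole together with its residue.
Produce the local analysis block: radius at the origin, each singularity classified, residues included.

Branch term (-7/9)*log(1 - η/(1/2)): its argument vanishes at η = 1/2, a logarithmic branch point, modulus 1/2.
The radius of convergence is the smallest modulus among the singular points: 1/2.

Radius of convergence at 0: 1/2.
At 1/2: a logarithmic branch point.


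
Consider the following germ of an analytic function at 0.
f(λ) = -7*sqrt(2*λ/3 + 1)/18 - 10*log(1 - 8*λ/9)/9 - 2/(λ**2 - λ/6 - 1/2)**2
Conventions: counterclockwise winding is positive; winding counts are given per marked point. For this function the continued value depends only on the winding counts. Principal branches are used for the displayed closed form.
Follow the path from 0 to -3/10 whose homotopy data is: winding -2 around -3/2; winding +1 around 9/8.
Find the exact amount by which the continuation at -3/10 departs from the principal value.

The rational part is single-valued and drops out of the difference; each branch term changes only by its own monodromy.
(-7/18)*sqrt(1 - λ/(-3/2)): winding -2 is even, the square root returns to the same sheet, contribution 0.
(-10/9)*log(1 - λ/(9/8)): each positive loop around 9/8 adds 2*pi*i to the log, so winding +1 contributes (-10/9)*(1)*2*pi*i = -(20/9)*pi*i.
Summing the contributions at λ = -3/10 gives -(20/9)*pi*i.

Continued minus principal equals -(20/9)*pi*i.


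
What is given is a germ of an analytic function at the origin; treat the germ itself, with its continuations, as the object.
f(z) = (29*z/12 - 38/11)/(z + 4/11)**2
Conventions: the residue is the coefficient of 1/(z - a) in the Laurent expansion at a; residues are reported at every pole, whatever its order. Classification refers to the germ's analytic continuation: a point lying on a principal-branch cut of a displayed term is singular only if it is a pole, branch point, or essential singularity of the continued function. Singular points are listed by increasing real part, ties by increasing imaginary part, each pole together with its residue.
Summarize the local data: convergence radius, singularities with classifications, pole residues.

Denominator factor (z + 4/11)^2: pole of order 2 at -4/11, modulus 4/11.
The radius of convergence is the smallest modulus among the singular points: 4/11.
At the order-2 pole -4/11 set g(z) = (z - (-4/11))^2*f(z) = 29*z/12 - 38/11.
Order-2 pole: residue = g'(a); g'(-4/11) = 29/12, so the residue is 29/12.

Radius of convergence at 0: 4/11.
At -4/11: a pole of order 2; residue 29/12.


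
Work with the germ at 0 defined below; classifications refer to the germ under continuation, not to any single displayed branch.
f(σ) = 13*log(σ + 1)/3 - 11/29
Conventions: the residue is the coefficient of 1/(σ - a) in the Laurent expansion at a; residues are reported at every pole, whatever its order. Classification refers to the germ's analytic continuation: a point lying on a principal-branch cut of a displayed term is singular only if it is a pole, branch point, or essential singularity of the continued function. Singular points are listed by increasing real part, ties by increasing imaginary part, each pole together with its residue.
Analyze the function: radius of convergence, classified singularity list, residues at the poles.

Branch term (13/3)*log(1 - σ/(-1)): its argument vanishes at σ = -1, a logarithmic branch point, modulus 1.
The radius of convergence is the smallest modulus among the singular points: 1.

Radius of convergence at 0: 1.
At -1: a logarithmic branch point.


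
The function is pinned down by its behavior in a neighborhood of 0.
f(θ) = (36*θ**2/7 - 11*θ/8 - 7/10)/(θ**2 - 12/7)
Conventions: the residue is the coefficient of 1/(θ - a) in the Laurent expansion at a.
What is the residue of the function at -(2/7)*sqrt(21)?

The factor θ**2 - 12/7 splits as (θ - a)(θ - a') with a = -(2/7)*sqrt(21), a' = (2/7)*sqrt(21). At the order-1 pole a set g(θ) = (θ - a)*f(θ) = [36*θ**2/7 - 11*θ/8 - 7/10] / (θ - a').
Simple pole: residue = g(a) at a = -(2/7)*sqrt(21), which is -11/16 - (3977/5880)*sqrt(21).

The residue is -11/16 - (3977/5880)*sqrt(21).


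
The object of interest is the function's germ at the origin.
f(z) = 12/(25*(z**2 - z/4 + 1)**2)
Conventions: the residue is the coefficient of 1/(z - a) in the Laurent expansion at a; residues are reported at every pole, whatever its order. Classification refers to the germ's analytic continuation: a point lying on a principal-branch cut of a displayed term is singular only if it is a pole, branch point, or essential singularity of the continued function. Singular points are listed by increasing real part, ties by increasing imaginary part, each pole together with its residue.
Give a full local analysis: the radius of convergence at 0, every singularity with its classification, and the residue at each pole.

Denominator factor (z**2 - z/4 + 1)^2: discriminant -63/16, complex-conjugate roots (1/8) + ((3/8)*sqrt(7))*i and (1/8) - ((3/8)*sqrt(7))*i; poles of order 2, moduli 1 and 1.
The radius of convergence is the smallest modulus among the singular points: 1.
The factor z**2 - z/4 + 1 splits as (z - a)(z - a') with a = (1/8) - ((3/8)*sqrt(7))*i, a' = (1/8) + ((3/8)*sqrt(7))*i. At the order-2 pole a set g(z) = (z - a)^2*f(z) = [12/25] / (z - a')^2.
Order-2 pole: residue = g'(a); g'((1/8) - ((3/8)*sqrt(7))*i) = ((512/11025)*sqrt(7))*i, so the residue is ((512/11025)*sqrt(7))*i.
The factor z**2 - z/4 + 1 splits as (z - a)(z - a') with a = (1/8) + ((3/8)*sqrt(7))*i, a' = (1/8) - ((3/8)*sqrt(7))*i. At the order-2 pole a set g(z) = (z - a)^2*f(z) = [12/25] / (z - a')^2.
Order-2 pole: residue = g'(a); g'((1/8) + ((3/8)*sqrt(7))*i) = -((512/11025)*sqrt(7))*i, so the residue is -((512/11025)*sqrt(7))*i.
List the singular points by increasing real part (a conjugate pair: the negative imaginary part first).

Radius of convergence at 0: 1.
At (1/8) - ((3/8)*sqrt(7))*i: a pole of order 2; residue ((512/11025)*sqrt(7))*i.
At (1/8) + ((3/8)*sqrt(7))*i: a pole of order 2; residue -((512/11025)*sqrt(7))*i.


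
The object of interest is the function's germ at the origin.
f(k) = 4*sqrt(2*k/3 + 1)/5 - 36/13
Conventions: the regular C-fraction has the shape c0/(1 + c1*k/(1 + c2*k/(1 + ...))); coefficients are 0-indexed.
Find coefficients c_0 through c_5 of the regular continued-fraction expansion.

Taylor coefficients (expand at 0): a_0 = -128/65, a_1 = 4/15, a_2 = -2/45, a_3 = 2/135, a_4 = -1/162, a_5 = 7/2430.
c0 = a_0 = -128/65. Peel one level at a time: if S = 1 + c*k/S' with S'(0) = 1, then c is the k-coefficient of S and S' = c*k/(S - 1).
S_1 = c0/f = 1 + (13/96)*k + (-13/3072)*k^2 + ...; c1 = 13/96.
S_2 = c1*k/(S_1 - 1) = 1 + (1/32)*k + (-1/36)*k^2 + ...; c2 = 1/32.
S_3 = c2*k/(S_2 - 1) = 1 + (8/9)*k + (40/81)*k^2 + ...; c3 = 8/9.
S_4 = c3*k/(S_3 - 1) = 1 + (-5/9)*k + (-1/36)*k^2 + ...; c4 = -5/9.
S_5 = c4*k/(S_4 - 1) = 1 + (-1/20)*k + ...; c5 = -1/20.

The regular C-fraction coefficients are [-128/65, 13/96, 1/32, 8/9, -5/9, -1/20].


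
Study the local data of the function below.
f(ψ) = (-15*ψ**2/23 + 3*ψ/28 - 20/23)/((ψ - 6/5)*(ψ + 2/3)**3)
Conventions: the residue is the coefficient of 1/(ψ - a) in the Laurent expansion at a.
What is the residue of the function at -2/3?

At the order-3 pole -2/3 set g(ψ) = (ψ - (-2/3))^3*f(ψ) = (-15*ψ**2/23 + 3*ψ/28 - 20/23)/(ψ - 6/5).
Order-3 pole: residue = g''(a)/2; g''(-2/3) = 1825875/3534272, so the residue is 1825875/7068544.

The residue is 1825875/7068544.


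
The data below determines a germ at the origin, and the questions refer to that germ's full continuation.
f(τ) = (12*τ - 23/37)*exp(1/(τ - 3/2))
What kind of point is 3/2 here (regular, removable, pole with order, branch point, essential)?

The point is an essential singularity.

The exponent 1/(τ - (3/2)) has a pole at 3/2, so exp(1/(τ - (3/2))) takes every nonzero value near it: an essential singularity (not a pole of any order).


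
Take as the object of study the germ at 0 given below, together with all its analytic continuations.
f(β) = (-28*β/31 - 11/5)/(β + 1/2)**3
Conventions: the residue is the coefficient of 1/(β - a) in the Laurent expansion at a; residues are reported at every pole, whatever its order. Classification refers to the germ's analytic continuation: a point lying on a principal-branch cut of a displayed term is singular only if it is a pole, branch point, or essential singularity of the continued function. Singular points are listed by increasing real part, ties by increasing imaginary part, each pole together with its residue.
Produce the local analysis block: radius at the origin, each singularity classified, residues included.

Radius of convergence at 0: 1/2.
At -1/2: a pole of order 3; residue 0.

Denominator factor (β + 1/2)^3: pole of order 3 at -1/2, modulus 1/2.
The radius of convergence is the smallest modulus among the singular points: 1/2.
At the order-3 pole -1/2 set g(β) = (β - (-1/2))^3*f(β) = -28*β/31 - 11/5.
Order-3 pole: residue = g''(a)/2; g''(-1/2) = 0, so the residue is 0.


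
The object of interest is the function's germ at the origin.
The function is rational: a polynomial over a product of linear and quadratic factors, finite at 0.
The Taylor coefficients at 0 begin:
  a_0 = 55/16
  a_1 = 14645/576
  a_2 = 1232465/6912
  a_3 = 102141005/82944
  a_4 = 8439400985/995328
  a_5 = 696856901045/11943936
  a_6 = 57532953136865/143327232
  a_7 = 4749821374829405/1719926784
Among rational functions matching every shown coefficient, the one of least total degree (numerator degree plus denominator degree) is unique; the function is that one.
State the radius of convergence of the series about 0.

No rational of total degree below 4 reproduces all 8 coefficients; solving the [1/3] Pade equations on them gives f(β) = (11/8 - 17*β/18)/((β + 4)*(β**2 - 5*β/6 + 1/10)), whose expansion matches every shown term.
Denominator factor (β**2 - 5*β/6 + 1/10): discriminant 53/180, real irrational roots 5/12 + (1/60)*sqrt(265) and 5/12 - (1/60)*sqrt(265); poles of order 1, moduli 5/12 + (1/60)*sqrt(265) and 5/12 - (1/60)*sqrt(265).
Denominator factor (β + 4): pole of order 1 at -4, modulus 4.
The radius of convergence is the smallest modulus among the singular points: 5/12 - (1/60)*sqrt(265).

The radius of convergence is 5/12 - (1/60)*sqrt(265).


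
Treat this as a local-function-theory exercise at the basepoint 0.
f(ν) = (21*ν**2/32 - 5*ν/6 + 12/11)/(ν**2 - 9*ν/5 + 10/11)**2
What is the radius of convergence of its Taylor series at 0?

The radius of convergence is (1/11)*sqrt(110).

Denominator factor (ν**2 - 9*ν/5 + 10/11)^2: discriminant -109/275, complex-conjugate roots (9/10) + ((1/110)*sqrt(1199))*i and (9/10) - ((1/110)*sqrt(1199))*i; poles of order 2, moduli (1/11)*sqrt(110) and (1/11)*sqrt(110).
The radius of convergence is the smallest modulus among the singular points: (1/11)*sqrt(110).


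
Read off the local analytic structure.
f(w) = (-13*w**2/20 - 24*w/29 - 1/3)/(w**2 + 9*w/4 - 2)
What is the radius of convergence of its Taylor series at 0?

The radius of convergence is -9/8 + (1/8)*sqrt(209).

Denominator factor (w**2 + 9*w/4 - 2): discriminant 209/16, real irrational roots -9/8 + (1/8)*sqrt(209) and -9/8 - (1/8)*sqrt(209); poles of order 1, moduli -9/8 + (1/8)*sqrt(209) and 9/8 + (1/8)*sqrt(209).
The radius of convergence is the smallest modulus among the singular points: -9/8 + (1/8)*sqrt(209).


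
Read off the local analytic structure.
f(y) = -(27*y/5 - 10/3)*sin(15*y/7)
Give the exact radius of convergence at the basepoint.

The factor -sin(15*y/7) is entire and contributes no finite singular point.
The polynomial part has no poles.
No finite singular points: the Taylor series at 0 converges everywhere.

The radius of convergence is infinite.


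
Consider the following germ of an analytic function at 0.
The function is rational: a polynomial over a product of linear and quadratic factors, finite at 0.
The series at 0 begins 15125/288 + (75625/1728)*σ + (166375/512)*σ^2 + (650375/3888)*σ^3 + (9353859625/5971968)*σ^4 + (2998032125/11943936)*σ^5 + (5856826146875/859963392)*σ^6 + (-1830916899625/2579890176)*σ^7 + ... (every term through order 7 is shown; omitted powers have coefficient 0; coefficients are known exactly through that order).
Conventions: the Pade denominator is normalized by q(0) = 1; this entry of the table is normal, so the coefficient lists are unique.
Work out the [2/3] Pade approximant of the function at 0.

Taylor coefficients needed (read off): a_0 = 15125/288, a_1 = 75625/1728, a_2 = 166375/512, a_3 = 650375/3888, a_4 = 9353859625/5971968, a_5 = 2998032125/11943936.
Write the denominator as Q(σ) = 1 + q1*σ + q2*σ^2 + q3*σ^3. Requiring Q*f - P = O(σ^6) with deg P <= 2 kills the coefficients of σ^3..σ^5 in Q*f:
  σ^3: a_3 + q1*a_2 + q2*a_1 + q3*a_0 = 0, i.e. 650375/3888 + (166375/512)*q1 + (75625/1728)*q2 + (15125/288)*q3 = 0.
  σ^4: a_4 + q1*a_3 + q2*a_2 + q3*a_1 = 0, i.e. 9353859625/5971968 + (650375/3888)*q1 + (166375/512)*q2 + (75625/1728)*q3 = 0.
  σ^5: a_5 + q1*a_4 + q2*a_3 + q3*a_2 = 0, i.e. 2998032125/11943936 + (9353859625/5971968)*q1 + (650375/3888)*q2 + (166375/512)*q3 = 0.
Solving this linear system: q1 = -7151/12658, q2 = -1564213/303792, q3 = 12580205/2734128.
The numerator is Q*f truncated at degree 2: P0 = a_0 = 15125/288; P1 = a_1 + q1*a_0 = 9634625/683532; P2 = a_2 + q1*a_1 + q2*a_0 = 40761875/1367064.

The Pade approximant has numerator coefficients [15125/288, 9634625/683532, 40761875/1367064]; denominator coefficients [1, -7151/12658, -1564213/303792, 12580205/2734128].


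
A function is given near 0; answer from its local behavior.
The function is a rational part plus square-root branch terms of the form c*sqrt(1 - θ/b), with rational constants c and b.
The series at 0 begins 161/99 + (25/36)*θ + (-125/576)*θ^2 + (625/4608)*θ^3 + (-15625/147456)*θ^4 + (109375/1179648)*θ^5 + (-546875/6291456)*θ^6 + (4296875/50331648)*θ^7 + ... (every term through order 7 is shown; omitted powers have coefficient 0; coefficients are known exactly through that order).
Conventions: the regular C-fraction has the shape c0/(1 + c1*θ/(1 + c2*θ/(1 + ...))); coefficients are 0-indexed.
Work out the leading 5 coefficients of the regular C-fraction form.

Taylor coefficients (read off): a_0 = 161/99, a_1 = 25/36, a_2 = -125/576, a_3 = 625/4608, a_4 = -15625/147456.
c0 = a_0 = 161/99. Peel one level at a time: if S = 1 + c*θ/S' with S'(0) = 1, then c is the θ-coefficient of S and S' = c*θ/(S - 1).
S_1 = c0/f = 1 + (-275/644)*θ + (523875/1658944)*θ^2 + ...; c1 = -275/644.
S_2 = c1*θ/(S_1 - 1) = 1 + (1905/2576)*θ + (-25/256)*θ^2 + ...; c2 = 1905/2576.
S_3 = c2*θ/(S_2 - 1) = 1 + (805/6096)*θ + (-2419025/37161216)*θ^2 + ...; c3 = 805/6096.
S_4 = c3*θ/(S_3 - 1) = 1 + (3005/6096)*θ + ...; c4 = 3005/6096.

The regular C-fraction coefficients are [161/99, -275/644, 1905/2576, 805/6096, 3005/6096].


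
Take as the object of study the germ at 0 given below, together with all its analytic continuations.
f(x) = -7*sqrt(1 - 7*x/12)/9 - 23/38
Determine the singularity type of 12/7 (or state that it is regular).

The term (-7/9)*sqrt(1 - x/(12/7)) has argument 1 - 12/7/(12/7) = 0 at 12/7: a square-root (algebraic, two-sheeted) branch point; the remaining terms are analytic or single-valued there.

The point is an algebraic (square-root) branch point.


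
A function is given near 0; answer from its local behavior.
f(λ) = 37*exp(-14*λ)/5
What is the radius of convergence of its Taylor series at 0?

The factor exp(-14*λ) is entire and contributes no finite singular point.
The polynomial part has no poles.
No finite singular points: the Taylor series at 0 converges everywhere.

The radius of convergence is infinite.


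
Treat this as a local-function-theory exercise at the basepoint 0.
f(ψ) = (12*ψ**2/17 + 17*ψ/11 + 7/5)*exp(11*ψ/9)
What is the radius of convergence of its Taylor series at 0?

The factor exp(11*ψ/9) is entire and contributes no finite singular point.
The polynomial part has no poles.
No finite singular points: the Taylor series at 0 converges everywhere.

The radius of convergence is infinite.


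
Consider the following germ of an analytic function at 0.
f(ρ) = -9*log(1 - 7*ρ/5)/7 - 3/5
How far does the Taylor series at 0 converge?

The radius of convergence is 5/7.

Branch term (-9/7)*log(1 - ρ/(5/7)): its argument vanishes at ρ = 5/7, a logarithmic branch point, modulus 5/7.
The radius of convergence is the smallest modulus among the singular points: 5/7.


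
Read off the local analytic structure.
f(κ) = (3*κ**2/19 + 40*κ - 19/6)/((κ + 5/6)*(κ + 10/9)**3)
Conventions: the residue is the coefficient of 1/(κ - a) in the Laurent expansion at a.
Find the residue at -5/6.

At the order-1 pole -5/6 set g(κ) = (κ - (-5/6))*f(κ) = (3*κ**2/19 + 40*κ - 19/6)/(κ + 10/9)**3.
Simple pole: residue = g(a) at a = -5/6, which is -4032342/2375.

The residue is -4032342/2375.


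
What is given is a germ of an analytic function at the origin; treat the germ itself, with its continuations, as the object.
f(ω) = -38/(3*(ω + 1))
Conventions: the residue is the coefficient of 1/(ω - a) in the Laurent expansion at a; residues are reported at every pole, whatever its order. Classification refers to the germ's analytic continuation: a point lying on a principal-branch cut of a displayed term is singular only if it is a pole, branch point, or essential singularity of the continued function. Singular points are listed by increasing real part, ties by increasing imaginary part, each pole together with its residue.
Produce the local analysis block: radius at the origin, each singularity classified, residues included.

Denominator factor (ω + 1): pole of order 1 at -1, modulus 1.
The radius of convergence is the smallest modulus among the singular points: 1.
At the order-1 pole -1 set g(ω) = (ω - (-1))*f(ω) = -38/3.
Simple pole: residue = g(a) at a = -1, which is -38/3.

Radius of convergence at 0: 1.
At -1: a pole of order 1; residue -38/3.


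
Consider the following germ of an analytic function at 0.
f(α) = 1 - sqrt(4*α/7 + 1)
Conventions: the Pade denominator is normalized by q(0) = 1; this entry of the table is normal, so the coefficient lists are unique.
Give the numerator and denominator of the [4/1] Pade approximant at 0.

The Pade approximant has numerator coefficients [0, -2/7, -18/245, 8/1715, -6/12005]; denominator coefficients [1, 2/5].

Taylor coefficients needed (expand at 0): a_0 = 0, a_1 = -2/7, a_2 = 2/49, a_3 = -4/343, a_4 = 10/2401, a_5 = -4/2401.
Write the denominator as Q(α) = 1 + q1*α. Requiring Q*f - P = O(α^6) with deg P <= 4 kills the coefficients of α^5..α^5 in Q*f:
  α^5: a_5 + q1*a_4 = 0, i.e. -4/2401 + (10/2401)*q1 = 0.
Solving this linear system: q1 = 2/5.
The numerator is Q*f truncated at degree 4: P0 = a_0 = 0; P1 = a_1 + q1*a_0 = -2/7; P2 = a_2 + q1*a_1 = -18/245; P3 = a_3 + q1*a_2 = 8/1715; P4 = a_4 + q1*a_3 = -6/12005.


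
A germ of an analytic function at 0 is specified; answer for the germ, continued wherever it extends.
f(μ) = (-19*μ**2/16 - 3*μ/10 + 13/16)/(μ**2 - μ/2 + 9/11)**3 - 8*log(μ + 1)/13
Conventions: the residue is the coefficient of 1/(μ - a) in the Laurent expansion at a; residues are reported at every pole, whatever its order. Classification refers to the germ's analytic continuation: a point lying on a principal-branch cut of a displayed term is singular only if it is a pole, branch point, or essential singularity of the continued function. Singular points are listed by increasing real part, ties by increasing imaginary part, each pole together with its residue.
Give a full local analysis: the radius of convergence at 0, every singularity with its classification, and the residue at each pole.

Radius of convergence at 0: (3/11)*sqrt(11).
At -1: a logarithmic branch point.
At (1/4) - ((1/44)*sqrt(1463))*i: a pole of order 3; residue ((84601/23526370)*sqrt(1463))*i.
At (1/4) + ((1/44)*sqrt(1463))*i: a pole of order 3; residue -((84601/23526370)*sqrt(1463))*i.


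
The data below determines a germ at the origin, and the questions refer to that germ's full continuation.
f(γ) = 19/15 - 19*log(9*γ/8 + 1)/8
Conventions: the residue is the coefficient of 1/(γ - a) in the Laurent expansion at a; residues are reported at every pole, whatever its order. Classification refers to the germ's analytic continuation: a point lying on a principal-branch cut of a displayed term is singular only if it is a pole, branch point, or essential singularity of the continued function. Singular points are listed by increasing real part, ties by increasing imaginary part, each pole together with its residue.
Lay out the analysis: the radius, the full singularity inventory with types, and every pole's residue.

Radius of convergence at 0: 8/9.
At -8/9: a logarithmic branch point.

Branch term (-19/8)*log(1 - γ/(-8/9)): its argument vanishes at γ = -8/9, a logarithmic branch point, modulus 8/9.
The radius of convergence is the smallest modulus among the singular points: 8/9.


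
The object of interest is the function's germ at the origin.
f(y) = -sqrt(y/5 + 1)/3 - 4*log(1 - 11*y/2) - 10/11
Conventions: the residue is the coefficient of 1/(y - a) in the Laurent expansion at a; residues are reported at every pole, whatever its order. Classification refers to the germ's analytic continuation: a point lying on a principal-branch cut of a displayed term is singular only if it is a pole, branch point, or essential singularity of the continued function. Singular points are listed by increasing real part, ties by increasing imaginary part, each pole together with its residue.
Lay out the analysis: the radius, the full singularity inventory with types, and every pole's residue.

Radius of convergence at 0: 2/11.
At -5: an algebraic (square-root) branch point.
At 2/11: a logarithmic branch point.

Branch term (-4)*log(1 - y/(2/11)): its argument vanishes at y = 2/11, a logarithmic branch point, modulus 2/11.
Branch term (-1/3)*sqrt(1 - y/(-5)): its argument vanishes at y = -5, a square-root branch point, modulus 5.
The radius of convergence is the smallest modulus among the singular points: 2/11.
List the singular points by increasing real part (a conjugate pair: the negative imaginary part first).


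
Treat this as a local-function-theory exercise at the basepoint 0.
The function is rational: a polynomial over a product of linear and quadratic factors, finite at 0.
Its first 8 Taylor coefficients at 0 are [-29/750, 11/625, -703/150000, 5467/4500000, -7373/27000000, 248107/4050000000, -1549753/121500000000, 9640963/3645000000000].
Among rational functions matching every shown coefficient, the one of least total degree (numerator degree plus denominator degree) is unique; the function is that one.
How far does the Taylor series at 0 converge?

The radius of convergence is 5.

No rational of total degree below 6 reproduces all 8 coefficients; solving the [2/4] Pade equations on them gives f(n) = (-13*n**2/8 - 19*n/30 + 29)/((n - 6)*(n + 5)**3), whose expansion matches every shown term.
Denominator factor (n + 5)^3: pole of order 3 at -5, modulus 5.
Denominator factor (n - 6): pole of order 1 at 6, modulus 6.
The radius of convergence is the smallest modulus among the singular points: 5.


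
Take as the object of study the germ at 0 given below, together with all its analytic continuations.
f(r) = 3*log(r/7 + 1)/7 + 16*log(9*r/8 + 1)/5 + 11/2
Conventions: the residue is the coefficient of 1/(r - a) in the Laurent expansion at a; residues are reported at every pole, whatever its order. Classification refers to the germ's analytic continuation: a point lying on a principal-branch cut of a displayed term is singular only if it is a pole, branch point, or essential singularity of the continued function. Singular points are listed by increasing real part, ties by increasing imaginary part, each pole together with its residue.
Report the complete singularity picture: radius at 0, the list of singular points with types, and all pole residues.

Branch term (3/7)*log(1 - r/(-7)): its argument vanishes at r = -7, a logarithmic branch point, modulus 7.
Branch term (16/5)*log(1 - r/(-8/9)): its argument vanishes at r = -8/9, a logarithmic branch point, modulus 8/9.
The radius of convergence is the smallest modulus among the singular points: 8/9.
List the singular points by increasing real part (a conjugate pair: the negative imaginary part first).

Radius of convergence at 0: 8/9.
At -7: a logarithmic branch point.
At -8/9: a logarithmic branch point.


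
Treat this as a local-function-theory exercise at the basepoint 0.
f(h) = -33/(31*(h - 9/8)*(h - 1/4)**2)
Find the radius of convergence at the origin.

The radius of convergence is 1/4.

Denominator factor (h - 1/4)^2: pole of order 2 at 1/4, modulus 1/4.
Denominator factor (h - 9/8): pole of order 1 at 9/8, modulus 9/8.
The radius of convergence is the smallest modulus among the singular points: 1/4.


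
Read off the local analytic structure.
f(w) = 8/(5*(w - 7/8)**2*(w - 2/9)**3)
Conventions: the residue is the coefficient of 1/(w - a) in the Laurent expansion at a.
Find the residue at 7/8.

The residue is -644972544/24398405.

At the order-2 pole 7/8 set g(w) = (w - (7/8))^2*f(w) = 8/(5*(w - 2/9)**3).
Order-2 pole: residue = g'(a); g'(7/8) = -644972544/24398405, so the residue is -644972544/24398405.


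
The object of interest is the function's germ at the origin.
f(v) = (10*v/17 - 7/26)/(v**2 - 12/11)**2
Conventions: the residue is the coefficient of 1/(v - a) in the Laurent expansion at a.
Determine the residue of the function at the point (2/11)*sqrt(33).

The residue is (77/7488)*sqrt(33).

The factor v**2 - 12/11 splits as (v - a)(v - a') with a = (2/11)*sqrt(33), a' = -(2/11)*sqrt(33). At the order-2 pole a set g(v) = (v - a)^2*f(v) = [10*v/17 - 7/26] / (v - a')^2.
Order-2 pole: residue = g'(a); g'((2/11)*sqrt(33)) = (77/7488)*sqrt(33), so the residue is (77/7488)*sqrt(33).


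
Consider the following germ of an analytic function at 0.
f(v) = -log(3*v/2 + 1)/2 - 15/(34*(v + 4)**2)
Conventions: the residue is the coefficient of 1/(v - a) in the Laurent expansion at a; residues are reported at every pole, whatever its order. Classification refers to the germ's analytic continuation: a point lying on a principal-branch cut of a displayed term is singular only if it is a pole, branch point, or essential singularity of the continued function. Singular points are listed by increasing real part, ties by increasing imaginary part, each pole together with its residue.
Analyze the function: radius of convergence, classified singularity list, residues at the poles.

Denominator factor (v + 4)^2: pole of order 2 at -4, modulus 4.
Branch term (-1/2)*log(1 - v/(-2/3)): its argument vanishes at v = -2/3, a logarithmic branch point, modulus 2/3.
The radius of convergence is the smallest modulus among the singular points: 2/3.
The branch term is analytic at -4 and contributes nothing to the residue; only the rational part matters.
At the order-2 pole -4 set g(v) = (v - (-4))^2*(rational part) = -15/34.
Order-2 pole: residue = g'(a); g'(-4) = 0, so the residue is 0.
List the singular points by increasing real part (a conjugate pair: the negative imaginary part first).

Radius of convergence at 0: 2/3.
At -4: a pole of order 2; residue 0.
At -2/3: a logarithmic branch point.


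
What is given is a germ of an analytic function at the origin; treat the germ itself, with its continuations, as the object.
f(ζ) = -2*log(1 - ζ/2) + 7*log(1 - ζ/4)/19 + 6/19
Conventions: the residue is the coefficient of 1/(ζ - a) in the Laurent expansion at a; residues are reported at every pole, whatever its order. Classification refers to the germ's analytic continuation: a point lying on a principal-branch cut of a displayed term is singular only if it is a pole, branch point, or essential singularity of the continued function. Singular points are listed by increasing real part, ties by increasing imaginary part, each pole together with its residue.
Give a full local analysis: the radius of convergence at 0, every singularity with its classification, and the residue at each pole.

Branch term (7/19)*log(1 - ζ/(4)): its argument vanishes at ζ = 4, a logarithmic branch point, modulus 4.
Branch term (-2)*log(1 - ζ/(2)): its argument vanishes at ζ = 2, a logarithmic branch point, modulus 2.
The radius of convergence is the smallest modulus among the singular points: 2.
List the singular points by increasing real part (a conjugate pair: the negative imaginary part first).

Radius of convergence at 0: 2.
At 2: a logarithmic branch point.
At 4: a logarithmic branch point.


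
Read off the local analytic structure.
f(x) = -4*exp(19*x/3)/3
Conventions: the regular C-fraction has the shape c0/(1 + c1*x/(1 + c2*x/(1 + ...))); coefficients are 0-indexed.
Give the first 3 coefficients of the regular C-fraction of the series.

Taylor coefficients (expand at 0): a_0 = -4/3, a_1 = -76/9, a_2 = -722/27.
c0 = a_0 = -4/3. Peel one level at a time: if S = 1 + c*x/S' with S'(0) = 1, then c is the x-coefficient of S and S' = c*x/(S - 1).
S_1 = c0/f = 1 + (-19/3)*x + (361/18)*x^2 + ...; c1 = -19/3.
S_2 = c1*x/(S_1 - 1) = 1 + (19/6)*x + ...; c2 = 19/6.

The regular C-fraction coefficients are [-4/3, -19/3, 19/6].


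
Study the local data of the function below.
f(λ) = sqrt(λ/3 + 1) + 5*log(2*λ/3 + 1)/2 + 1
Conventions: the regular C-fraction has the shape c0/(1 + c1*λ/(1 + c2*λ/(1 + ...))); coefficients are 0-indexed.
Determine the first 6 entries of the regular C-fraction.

The regular C-fraction coefficients are [2, -11/12, 27/22, 2063/64152, 3612697/12031416, 12228597/123189982].

Taylor coefficients (expand at 0): a_0 = 2, a_1 = 11/6, a_2 = -41/72, a_3 = 323/1296, a_4 = -1285/10368, a_5 = 4103/62208.
c0 = a_0 = 2. Peel one level at a time: if S = 1 + c*λ/S' with S'(0) = 1, then c is the λ-coefficient of S and S' = c*λ/(S - 1).
S_1 = c0/f = 1 + (-11/12)*λ + (9/8)*λ^2 + ...; c1 = -11/12.
S_2 = c1*λ/(S_1 - 1) = 1 + (27/22)*λ + (-2063/52272)*λ^2 + ...; c2 = 27/22.
S_3 = c2*λ/(S_2 - 1) = 1 + (2063/64152)*λ + (-328427/34012224)*λ^2 + ...; c3 = 2063/64152.
S_4 = c3*λ/(S_3 - 1) = 1 + (3612697/12031416)*λ + (-54802231/1838578608)*λ^2 + ...; c4 = 3612697/12031416.
S_5 = c4*λ/(S_4 - 1) = 1 + (12228597/123189982)*λ + ...; c5 = 12228597/123189982.


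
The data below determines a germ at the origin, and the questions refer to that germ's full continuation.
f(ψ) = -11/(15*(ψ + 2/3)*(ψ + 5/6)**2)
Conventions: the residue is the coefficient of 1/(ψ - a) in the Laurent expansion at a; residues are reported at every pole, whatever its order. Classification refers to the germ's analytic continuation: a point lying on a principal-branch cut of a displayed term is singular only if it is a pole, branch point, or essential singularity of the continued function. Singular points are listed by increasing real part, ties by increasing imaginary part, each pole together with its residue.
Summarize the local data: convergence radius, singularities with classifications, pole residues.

Denominator factor (ψ + 2/3): pole of order 1 at -2/3, modulus 2/3.
Denominator factor (ψ + 5/6)^2: pole of order 2 at -5/6, modulus 5/6.
The radius of convergence is the smallest modulus among the singular points: 2/3.
At the order-2 pole -5/6 set g(ψ) = (ψ - (-5/6))^2*f(ψ) = -11/(15*(ψ + 2/3)).
Order-2 pole: residue = g'(a); g'(-5/6) = 132/5, so the residue is 132/5.
At the order-1 pole -2/3 set g(ψ) = (ψ - (-2/3))*f(ψ) = -11/(15*(ψ + 5/6)**2).
Simple pole: residue = g(a) at a = -2/3, which is -132/5.
List the singular points by increasing real part (a conjugate pair: the negative imaginary part first).

Radius of convergence at 0: 2/3.
At -5/6: a pole of order 2; residue 132/5.
At -2/3: a pole of order 1; residue -132/5.
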